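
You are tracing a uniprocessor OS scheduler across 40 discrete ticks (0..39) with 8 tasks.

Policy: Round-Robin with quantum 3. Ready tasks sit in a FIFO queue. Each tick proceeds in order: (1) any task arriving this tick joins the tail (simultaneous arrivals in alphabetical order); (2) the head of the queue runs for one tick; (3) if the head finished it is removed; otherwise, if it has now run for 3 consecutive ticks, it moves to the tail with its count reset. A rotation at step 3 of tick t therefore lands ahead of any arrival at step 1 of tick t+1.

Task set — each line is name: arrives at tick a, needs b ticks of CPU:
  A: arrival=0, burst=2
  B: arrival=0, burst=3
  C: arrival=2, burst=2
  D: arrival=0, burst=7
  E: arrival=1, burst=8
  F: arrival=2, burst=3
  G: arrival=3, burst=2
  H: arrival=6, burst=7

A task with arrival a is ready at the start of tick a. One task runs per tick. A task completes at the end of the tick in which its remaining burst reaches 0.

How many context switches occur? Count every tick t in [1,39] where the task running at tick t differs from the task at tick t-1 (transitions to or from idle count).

context switches = 14

t=0: queue=[A,B,D] q_used=0 → run A
t=1: queue=[A,B,D,E] q_used=1 → run A
t=2: queue=[B,D,E,C,F] q_used=0 → run B
t=3: queue=[B,D,E,C,F,G] q_used=1 → run B
t=4: queue=[B,D,E,C,F,G] q_used=2 → run B
t=5: queue=[D,E,C,F,G] q_used=0 → run D
t=6: queue=[D,E,C,F,G,H] q_used=1 → run D
t=7: queue=[D,E,C,F,G,H] q_used=2 → run D
t=8: queue=[E,C,F,G,H,D] q_used=0 → run E
t=9: queue=[E,C,F,G,H,D] q_used=1 → run E
t=10: queue=[E,C,F,G,H,D] q_used=2 → run E
t=11: queue=[C,F,G,H,D,E] q_used=0 → run C
t=12: queue=[C,F,G,H,D,E] q_used=1 → run C
t=13: queue=[F,G,H,D,E] q_used=0 → run F
t=14: queue=[F,G,H,D,E] q_used=1 → run F
t=15: queue=[F,G,H,D,E] q_used=2 → run F
t=16: queue=[G,H,D,E] q_used=0 → run G
t=17: queue=[G,H,D,E] q_used=1 → run G
t=18: queue=[H,D,E] q_used=0 → run H
t=19: queue=[H,D,E] q_used=1 → run H
t=20: queue=[H,D,E] q_used=2 → run H
t=21: queue=[D,E,H] q_used=0 → run D
t=22: queue=[D,E,H] q_used=1 → run D
t=23: queue=[D,E,H] q_used=2 → run D
t=24: queue=[E,H,D] q_used=0 → run E
t=25: queue=[E,H,D] q_used=1 → run E
t=26: queue=[E,H,D] q_used=2 → run E
t=27: queue=[H,D,E] q_used=0 → run H
t=28: queue=[H,D,E] q_used=1 → run H
t=29: queue=[H,D,E] q_used=2 → run H
t=30: queue=[D,E,H] q_used=0 → run D
t=31: queue=[E,H] q_used=0 → run E
t=32: queue=[E,H] q_used=1 → run E
t=33: queue=[H] q_used=0 → run H
t=34: (idle)
t=35: (idle)
t=36: (idle)
t=37: (idle)
t=38: (idle)
t=39: (idle)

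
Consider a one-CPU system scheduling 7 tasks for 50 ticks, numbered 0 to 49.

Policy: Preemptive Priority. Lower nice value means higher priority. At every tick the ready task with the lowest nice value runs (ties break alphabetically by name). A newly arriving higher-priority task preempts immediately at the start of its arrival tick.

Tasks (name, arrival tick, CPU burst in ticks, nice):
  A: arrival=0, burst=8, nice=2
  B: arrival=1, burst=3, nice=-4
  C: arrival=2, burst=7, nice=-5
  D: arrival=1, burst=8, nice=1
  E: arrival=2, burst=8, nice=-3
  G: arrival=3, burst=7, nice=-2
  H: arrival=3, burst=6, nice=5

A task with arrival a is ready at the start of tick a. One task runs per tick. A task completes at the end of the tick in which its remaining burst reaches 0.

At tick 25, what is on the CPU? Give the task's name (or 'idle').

running at tick 25 = G

t=0: ready={A} → run A
t=1: ready={A,B,D} → run B
t=2: ready={A,B,C,D,E} → run C
t=3: ready={A,B,C,D,E,G,H} → run C
t=4: ready={A,B,C,D,E,G,H} → run C
t=5: ready={A,B,C,D,E,G,H} → run C
t=6: ready={A,B,C,D,E,G,H} → run C
t=7: ready={A,B,C,D,E,G,H} → run C
t=8: ready={A,B,C,D,E,G,H} → run C
t=9: ready={A,B,D,E,G,H} → run B
t=10: ready={A,B,D,E,G,H} → run B
t=11: ready={A,D,E,G,H} → run E
t=12: ready={A,D,E,G,H} → run E
t=13: ready={A,D,E,G,H} → run E
t=14: ready={A,D,E,G,H} → run E
t=15: ready={A,D,E,G,H} → run E
t=16: ready={A,D,E,G,H} → run E
t=17: ready={A,D,E,G,H} → run E
t=18: ready={A,D,E,G,H} → run E
t=19: ready={A,D,G,H} → run G
t=20: ready={A,D,G,H} → run G
t=21: ready={A,D,G,H} → run G
t=22: ready={A,D,G,H} → run G
t=23: ready={A,D,G,H} → run G
t=24: ready={A,D,G,H} → run G
t=25: ready={A,D,G,H} → run G
t=26: ready={A,D,H} → run D
t=27: ready={A,D,H} → run D
t=28: ready={A,D,H} → run D
t=29: ready={A,D,H} → run D
t=30: ready={A,D,H} → run D
t=31: ready={A,D,H} → run D
t=32: ready={A,D,H} → run D
t=33: ready={A,D,H} → run D
t=34: ready={A,H} → run A
t=35: ready={A,H} → run A
t=36: ready={A,H} → run A
t=37: ready={A,H} → run A
t=38: ready={A,H} → run A
t=39: ready={A,H} → run A
t=40: ready={A,H} → run A
t=41: ready={H} → run H
t=42: ready={H} → run H
t=43: ready={H} → run H
t=44: ready={H} → run H
t=45: ready={H} → run H
t=46: ready={H} → run H
t=47: (idle)
t=48: (idle)
t=49: (idle)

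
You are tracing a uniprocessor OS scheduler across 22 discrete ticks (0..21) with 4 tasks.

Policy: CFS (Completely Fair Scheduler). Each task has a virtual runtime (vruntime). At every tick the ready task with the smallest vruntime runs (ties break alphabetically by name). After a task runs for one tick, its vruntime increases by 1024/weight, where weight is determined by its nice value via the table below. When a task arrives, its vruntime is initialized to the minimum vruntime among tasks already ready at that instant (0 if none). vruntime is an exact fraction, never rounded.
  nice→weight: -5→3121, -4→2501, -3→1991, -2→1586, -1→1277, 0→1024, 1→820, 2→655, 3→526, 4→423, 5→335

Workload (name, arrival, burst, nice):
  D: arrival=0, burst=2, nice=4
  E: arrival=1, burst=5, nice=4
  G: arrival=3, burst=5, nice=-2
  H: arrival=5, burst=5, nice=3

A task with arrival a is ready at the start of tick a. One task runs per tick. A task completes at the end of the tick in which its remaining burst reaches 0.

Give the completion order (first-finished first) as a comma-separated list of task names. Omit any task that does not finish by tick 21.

completion order = D, G, E, H

t=0: vr[D=0] → run D
t=1: vr[D=1024/423 E=1024/423] → run D
t=2: vr[E=1024/423] → run E
t=3: vr[E=2048/423 G=2048/423] → run E
t=4: vr[E=1024/141 G=2048/423] → run G
t=5: vr[E=1024/141 G=1840640/335439 H=1840640/335439] → run G
t=6: vr[E=1024/141 G=2057216/335439 H=1840640/335439] → run H
t=7: vr[E=1024/141 G=2057216/335439 H=655833088/88220457] → run G
t=8: vr[E=1024/141 G=2273792/335439 H=655833088/88220457] → run G
t=9: vr[E=1024/141 G=2490368/335439 H=655833088/88220457] → run E
t=10: vr[E=4096/423 G=2490368/335439 H=655833088/88220457] → run G
t=11: vr[E=4096/423 H=655833088/88220457] → run H
t=12: vr[E=4096/423 H=827577856/88220457] → run H
t=13: vr[E=4096/423 H=999322624/88220457] → run E
t=14: vr[E=5120/423 H=999322624/88220457] → run H
t=15: vr[E=5120/423 H=1171067392/88220457] → run E
t=16: vr[H=1171067392/88220457] → run H
t=17: (idle)
t=18: (idle)
t=19: (idle)
t=20: (idle)
t=21: (idle)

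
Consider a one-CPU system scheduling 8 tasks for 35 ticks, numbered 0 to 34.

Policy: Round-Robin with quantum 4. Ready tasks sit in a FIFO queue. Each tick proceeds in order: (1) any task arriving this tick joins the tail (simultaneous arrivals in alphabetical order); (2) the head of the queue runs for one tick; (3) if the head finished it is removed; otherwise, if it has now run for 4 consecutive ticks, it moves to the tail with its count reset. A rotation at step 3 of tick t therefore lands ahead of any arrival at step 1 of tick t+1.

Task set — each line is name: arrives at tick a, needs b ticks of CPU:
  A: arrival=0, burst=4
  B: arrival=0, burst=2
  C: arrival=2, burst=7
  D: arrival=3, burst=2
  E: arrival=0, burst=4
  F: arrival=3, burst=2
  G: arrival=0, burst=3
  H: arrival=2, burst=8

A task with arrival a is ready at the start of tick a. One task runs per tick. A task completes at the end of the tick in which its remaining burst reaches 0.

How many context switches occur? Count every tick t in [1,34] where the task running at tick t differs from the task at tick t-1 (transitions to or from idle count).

t=0: queue=[A,B,E,G] q_used=0 → run A
t=1: queue=[A,B,E,G] q_used=1 → run A
t=2: queue=[A,B,E,G,C,H] q_used=2 → run A
t=3: queue=[A,B,E,G,C,H,D,F] q_used=3 → run A
t=4: queue=[B,E,G,C,H,D,F] q_used=0 → run B
t=5: queue=[B,E,G,C,H,D,F] q_used=1 → run B
t=6: queue=[E,G,C,H,D,F] q_used=0 → run E
t=7: queue=[E,G,C,H,D,F] q_used=1 → run E
t=8: queue=[E,G,C,H,D,F] q_used=2 → run E
t=9: queue=[E,G,C,H,D,F] q_used=3 → run E
t=10: queue=[G,C,H,D,F] q_used=0 → run G
t=11: queue=[G,C,H,D,F] q_used=1 → run G
t=12: queue=[G,C,H,D,F] q_used=2 → run G
t=13: queue=[C,H,D,F] q_used=0 → run C
t=14: queue=[C,H,D,F] q_used=1 → run C
t=15: queue=[C,H,D,F] q_used=2 → run C
t=16: queue=[C,H,D,F] q_used=3 → run C
t=17: queue=[H,D,F,C] q_used=0 → run H
t=18: queue=[H,D,F,C] q_used=1 → run H
t=19: queue=[H,D,F,C] q_used=2 → run H
t=20: queue=[H,D,F,C] q_used=3 → run H
t=21: queue=[D,F,C,H] q_used=0 → run D
t=22: queue=[D,F,C,H] q_used=1 → run D
t=23: queue=[F,C,H] q_used=0 → run F
t=24: queue=[F,C,H] q_used=1 → run F
t=25: queue=[C,H] q_used=0 → run C
t=26: queue=[C,H] q_used=1 → run C
t=27: queue=[C,H] q_used=2 → run C
t=28: queue=[H] q_used=0 → run H
t=29: queue=[H] q_used=1 → run H
t=30: queue=[H] q_used=2 → run H
t=31: queue=[H] q_used=3 → run H
t=32: (idle)
t=33: (idle)
t=34: (idle)

context switches = 10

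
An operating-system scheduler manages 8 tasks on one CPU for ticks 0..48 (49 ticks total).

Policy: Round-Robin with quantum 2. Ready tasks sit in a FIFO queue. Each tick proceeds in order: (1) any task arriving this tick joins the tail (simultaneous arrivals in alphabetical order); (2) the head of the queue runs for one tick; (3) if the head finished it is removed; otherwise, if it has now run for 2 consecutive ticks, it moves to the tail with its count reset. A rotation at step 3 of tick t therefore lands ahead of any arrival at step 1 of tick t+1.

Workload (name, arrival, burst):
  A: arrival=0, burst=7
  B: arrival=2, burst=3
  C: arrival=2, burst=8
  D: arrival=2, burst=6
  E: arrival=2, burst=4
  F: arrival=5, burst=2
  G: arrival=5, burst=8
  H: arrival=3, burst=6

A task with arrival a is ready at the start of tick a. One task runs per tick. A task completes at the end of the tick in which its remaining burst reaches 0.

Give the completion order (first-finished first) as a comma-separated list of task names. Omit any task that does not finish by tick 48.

t=0: queue=[A] q_used=0 → run A
t=1: queue=[A] q_used=1 → run A
t=2: queue=[A,B,C,D,E] q_used=0 → run A
t=3: queue=[A,B,C,D,E,H] q_used=1 → run A
t=4: queue=[B,C,D,E,H,A] q_used=0 → run B
t=5: queue=[B,C,D,E,H,A,F,G] q_used=1 → run B
t=6: queue=[C,D,E,H,A,F,G,B] q_used=0 → run C
t=7: queue=[C,D,E,H,A,F,G,B] q_used=1 → run C
t=8: queue=[D,E,H,A,F,G,B,C] q_used=0 → run D
t=9: queue=[D,E,H,A,F,G,B,C] q_used=1 → run D
t=10: queue=[E,H,A,F,G,B,C,D] q_used=0 → run E
t=11: queue=[E,H,A,F,G,B,C,D] q_used=1 → run E
t=12: queue=[H,A,F,G,B,C,D,E] q_used=0 → run H
t=13: queue=[H,A,F,G,B,C,D,E] q_used=1 → run H
t=14: queue=[A,F,G,B,C,D,E,H] q_used=0 → run A
t=15: queue=[A,F,G,B,C,D,E,H] q_used=1 → run A
t=16: queue=[F,G,B,C,D,E,H,A] q_used=0 → run F
t=17: queue=[F,G,B,C,D,E,H,A] q_used=1 → run F
t=18: queue=[G,B,C,D,E,H,A] q_used=0 → run G
t=19: queue=[G,B,C,D,E,H,A] q_used=1 → run G
t=20: queue=[B,C,D,E,H,A,G] q_used=0 → run B
t=21: queue=[C,D,E,H,A,G] q_used=0 → run C
t=22: queue=[C,D,E,H,A,G] q_used=1 → run C
t=23: queue=[D,E,H,A,G,C] q_used=0 → run D
t=24: queue=[D,E,H,A,G,C] q_used=1 → run D
t=25: queue=[E,H,A,G,C,D] q_used=0 → run E
t=26: queue=[E,H,A,G,C,D] q_used=1 → run E
t=27: queue=[H,A,G,C,D] q_used=0 → run H
t=28: queue=[H,A,G,C,D] q_used=1 → run H
t=29: queue=[A,G,C,D,H] q_used=0 → run A
t=30: queue=[G,C,D,H] q_used=0 → run G
t=31: queue=[G,C,D,H] q_used=1 → run G
t=32: queue=[C,D,H,G] q_used=0 → run C
t=33: queue=[C,D,H,G] q_used=1 → run C
t=34: queue=[D,H,G,C] q_used=0 → run D
t=35: queue=[D,H,G,C] q_used=1 → run D
t=36: queue=[H,G,C] q_used=0 → run H
t=37: queue=[H,G,C] q_used=1 → run H
t=38: queue=[G,C] q_used=0 → run G
t=39: queue=[G,C] q_used=1 → run G
t=40: queue=[C,G] q_used=0 → run C
t=41: queue=[C,G] q_used=1 → run C
t=42: queue=[G] q_used=0 → run G
t=43: queue=[G] q_used=1 → run G
t=44: (idle)
t=45: (idle)
t=46: (idle)
t=47: (idle)
t=48: (idle)

completion order = F, B, E, A, D, H, C, G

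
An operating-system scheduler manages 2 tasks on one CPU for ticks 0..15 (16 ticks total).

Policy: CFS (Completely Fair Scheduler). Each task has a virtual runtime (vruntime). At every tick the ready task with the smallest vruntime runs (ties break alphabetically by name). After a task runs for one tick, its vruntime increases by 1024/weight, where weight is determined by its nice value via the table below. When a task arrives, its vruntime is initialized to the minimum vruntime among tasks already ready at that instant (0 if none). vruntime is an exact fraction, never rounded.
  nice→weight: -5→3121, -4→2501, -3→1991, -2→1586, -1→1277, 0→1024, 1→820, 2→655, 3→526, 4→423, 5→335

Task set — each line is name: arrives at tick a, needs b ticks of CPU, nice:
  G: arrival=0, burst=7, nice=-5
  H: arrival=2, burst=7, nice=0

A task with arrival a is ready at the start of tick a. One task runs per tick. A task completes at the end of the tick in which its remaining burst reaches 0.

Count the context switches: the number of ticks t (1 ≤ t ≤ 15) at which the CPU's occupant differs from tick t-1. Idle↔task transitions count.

context switches = 6

t=0: vr[G=0] → run G
t=1: vr[G=1024/3121] → run G
t=2: vr[G=2048/3121 H=2048/3121] → run G
t=3: vr[G=3072/3121 H=2048/3121] → run H
t=4: vr[G=3072/3121 H=5169/3121] → run G
t=5: vr[G=4096/3121 H=5169/3121] → run G
t=6: vr[G=5120/3121 H=5169/3121] → run G
t=7: vr[G=6144/3121 H=5169/3121] → run H
t=8: vr[G=6144/3121 H=8290/3121] → run G
t=9: vr[H=8290/3121] → run H
t=10: vr[H=11411/3121] → run H
t=11: vr[H=14532/3121] → run H
t=12: vr[H=17653/3121] → run H
t=13: vr[H=20774/3121] → run H
t=14: (idle)
t=15: (idle)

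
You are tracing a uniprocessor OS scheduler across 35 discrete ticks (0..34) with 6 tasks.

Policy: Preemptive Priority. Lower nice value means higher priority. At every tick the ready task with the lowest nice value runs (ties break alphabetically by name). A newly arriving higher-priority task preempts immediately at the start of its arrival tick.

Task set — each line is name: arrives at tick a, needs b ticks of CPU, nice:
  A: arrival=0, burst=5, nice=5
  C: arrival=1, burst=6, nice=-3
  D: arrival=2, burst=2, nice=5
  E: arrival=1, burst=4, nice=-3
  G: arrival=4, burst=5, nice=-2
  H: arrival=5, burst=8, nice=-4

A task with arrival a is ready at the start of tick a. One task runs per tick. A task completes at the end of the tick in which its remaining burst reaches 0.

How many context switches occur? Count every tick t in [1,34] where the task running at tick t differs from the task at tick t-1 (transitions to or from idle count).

context switches = 8

t=0: ready={A} → run A
t=1: ready={A,C,E} → run C
t=2: ready={A,C,D,E} → run C
t=3: ready={A,C,D,E} → run C
t=4: ready={A,C,D,E,G} → run C
t=5: ready={A,C,D,E,G,H} → run H
t=6: ready={A,C,D,E,G,H} → run H
t=7: ready={A,C,D,E,G,H} → run H
t=8: ready={A,C,D,E,G,H} → run H
t=9: ready={A,C,D,E,G,H} → run H
t=10: ready={A,C,D,E,G,H} → run H
t=11: ready={A,C,D,E,G,H} → run H
t=12: ready={A,C,D,E,G,H} → run H
t=13: ready={A,C,D,E,G} → run C
t=14: ready={A,C,D,E,G} → run C
t=15: ready={A,D,E,G} → run E
t=16: ready={A,D,E,G} → run E
t=17: ready={A,D,E,G} → run E
t=18: ready={A,D,E,G} → run E
t=19: ready={A,D,G} → run G
t=20: ready={A,D,G} → run G
t=21: ready={A,D,G} → run G
t=22: ready={A,D,G} → run G
t=23: ready={A,D,G} → run G
t=24: ready={A,D} → run A
t=25: ready={A,D} → run A
t=26: ready={A,D} → run A
t=27: ready={A,D} → run A
t=28: ready={D} → run D
t=29: ready={D} → run D
t=30: (idle)
t=31: (idle)
t=32: (idle)
t=33: (idle)
t=34: (idle)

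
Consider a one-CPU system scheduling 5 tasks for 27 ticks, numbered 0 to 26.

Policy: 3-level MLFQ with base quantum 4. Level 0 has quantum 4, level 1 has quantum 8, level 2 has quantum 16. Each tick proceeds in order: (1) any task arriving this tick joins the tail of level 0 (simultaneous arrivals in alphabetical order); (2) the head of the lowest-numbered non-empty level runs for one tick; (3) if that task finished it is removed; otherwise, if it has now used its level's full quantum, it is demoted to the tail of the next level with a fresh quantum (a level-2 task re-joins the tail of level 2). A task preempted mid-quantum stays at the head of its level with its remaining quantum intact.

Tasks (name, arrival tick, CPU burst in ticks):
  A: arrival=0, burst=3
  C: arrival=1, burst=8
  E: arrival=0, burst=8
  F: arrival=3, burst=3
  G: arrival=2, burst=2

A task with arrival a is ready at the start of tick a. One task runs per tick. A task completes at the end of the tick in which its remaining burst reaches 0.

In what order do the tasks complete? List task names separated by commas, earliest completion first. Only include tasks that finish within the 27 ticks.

completion order = A, G, F, E, C

t=0: L0/L1/L2 = AE/-/- → run A
t=1: L0/L1/L2 = AEC/-/- → run A
t=2: L0/L1/L2 = AECG/-/- → run A
t=3: L0/L1/L2 = ECGF/-/- → run E
t=4: L0/L1/L2 = ECGF/-/- → run E
t=5: L0/L1/L2 = ECGF/-/- → run E
t=6: L0/L1/L2 = ECGF/-/- → run E
t=7: L0/L1/L2 = CGF/E/- → run C
t=8: L0/L1/L2 = CGF/E/- → run C
t=9: L0/L1/L2 = CGF/E/- → run C
t=10: L0/L1/L2 = CGF/E/- → run C
t=11: L0/L1/L2 = GF/EC/- → run G
t=12: L0/L1/L2 = GF/EC/- → run G
t=13: L0/L1/L2 = F/EC/- → run F
t=14: L0/L1/L2 = F/EC/- → run F
t=15: L0/L1/L2 = F/EC/- → run F
t=16: L0/L1/L2 = -/EC/- → run E
t=17: L0/L1/L2 = -/EC/- → run E
t=18: L0/L1/L2 = -/EC/- → run E
t=19: L0/L1/L2 = -/EC/- → run E
t=20: L0/L1/L2 = -/C/- → run C
t=21: L0/L1/L2 = -/C/- → run C
t=22: L0/L1/L2 = -/C/- → run C
t=23: L0/L1/L2 = -/C/- → run C
t=24: (idle)
t=25: (idle)
t=26: (idle)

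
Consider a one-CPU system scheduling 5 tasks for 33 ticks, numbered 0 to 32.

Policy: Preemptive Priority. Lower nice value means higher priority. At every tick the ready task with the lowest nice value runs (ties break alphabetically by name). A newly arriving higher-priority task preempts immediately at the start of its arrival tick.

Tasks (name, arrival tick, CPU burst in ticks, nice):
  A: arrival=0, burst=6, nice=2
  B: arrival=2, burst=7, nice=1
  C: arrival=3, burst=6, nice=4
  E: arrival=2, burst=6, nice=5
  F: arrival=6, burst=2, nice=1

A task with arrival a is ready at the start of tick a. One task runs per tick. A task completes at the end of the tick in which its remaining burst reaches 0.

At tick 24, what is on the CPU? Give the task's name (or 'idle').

t=0: ready={A} → run A
t=1: ready={A} → run A
t=2: ready={A,B,E} → run B
t=3: ready={A,B,C,E} → run B
t=4: ready={A,B,C,E} → run B
t=5: ready={A,B,C,E} → run B
t=6: ready={A,B,C,E,F} → run B
t=7: ready={A,B,C,E,F} → run B
t=8: ready={A,B,C,E,F} → run B
t=9: ready={A,C,E,F} → run F
t=10: ready={A,C,E,F} → run F
t=11: ready={A,C,E} → run A
t=12: ready={A,C,E} → run A
t=13: ready={A,C,E} → run A
t=14: ready={A,C,E} → run A
t=15: ready={C,E} → run C
t=16: ready={C,E} → run C
t=17: ready={C,E} → run C
t=18: ready={C,E} → run C
t=19: ready={C,E} → run C
t=20: ready={C,E} → run C
t=21: ready={E} → run E
t=22: ready={E} → run E
t=23: ready={E} → run E
t=24: ready={E} → run E
t=25: ready={E} → run E
t=26: ready={E} → run E
t=27: (idle)
t=28: (idle)
t=29: (idle)
t=30: (idle)
t=31: (idle)
t=32: (idle)

running at tick 24 = E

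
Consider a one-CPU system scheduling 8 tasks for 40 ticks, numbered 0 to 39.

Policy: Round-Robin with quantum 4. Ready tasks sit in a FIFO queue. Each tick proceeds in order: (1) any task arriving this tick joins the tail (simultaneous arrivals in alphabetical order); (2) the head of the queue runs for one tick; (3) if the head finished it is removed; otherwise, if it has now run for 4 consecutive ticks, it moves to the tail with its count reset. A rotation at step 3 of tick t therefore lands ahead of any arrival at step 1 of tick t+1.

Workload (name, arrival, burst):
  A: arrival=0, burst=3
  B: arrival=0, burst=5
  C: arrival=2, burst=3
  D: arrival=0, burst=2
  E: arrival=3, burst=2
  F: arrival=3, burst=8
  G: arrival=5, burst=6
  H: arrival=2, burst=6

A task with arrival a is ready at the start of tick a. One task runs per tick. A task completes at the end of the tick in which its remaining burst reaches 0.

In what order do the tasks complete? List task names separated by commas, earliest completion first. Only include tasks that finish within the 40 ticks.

completion order = A, D, C, E, B, H, F, G

t=0: queue=[A,B,D] q_used=0 → run A
t=1: queue=[A,B,D] q_used=1 → run A
t=2: queue=[A,B,D,C,H] q_used=2 → run A
t=3: queue=[B,D,C,H,E,F] q_used=0 → run B
t=4: queue=[B,D,C,H,E,F] q_used=1 → run B
t=5: queue=[B,D,C,H,E,F,G] q_used=2 → run B
t=6: queue=[B,D,C,H,E,F,G] q_used=3 → run B
t=7: queue=[D,C,H,E,F,G,B] q_used=0 → run D
t=8: queue=[D,C,H,E,F,G,B] q_used=1 → run D
t=9: queue=[C,H,E,F,G,B] q_used=0 → run C
t=10: queue=[C,H,E,F,G,B] q_used=1 → run C
t=11: queue=[C,H,E,F,G,B] q_used=2 → run C
t=12: queue=[H,E,F,G,B] q_used=0 → run H
t=13: queue=[H,E,F,G,B] q_used=1 → run H
t=14: queue=[H,E,F,G,B] q_used=2 → run H
t=15: queue=[H,E,F,G,B] q_used=3 → run H
t=16: queue=[E,F,G,B,H] q_used=0 → run E
t=17: queue=[E,F,G,B,H] q_used=1 → run E
t=18: queue=[F,G,B,H] q_used=0 → run F
t=19: queue=[F,G,B,H] q_used=1 → run F
t=20: queue=[F,G,B,H] q_used=2 → run F
t=21: queue=[F,G,B,H] q_used=3 → run F
t=22: queue=[G,B,H,F] q_used=0 → run G
t=23: queue=[G,B,H,F] q_used=1 → run G
t=24: queue=[G,B,H,F] q_used=2 → run G
t=25: queue=[G,B,H,F] q_used=3 → run G
t=26: queue=[B,H,F,G] q_used=0 → run B
t=27: queue=[H,F,G] q_used=0 → run H
t=28: queue=[H,F,G] q_used=1 → run H
t=29: queue=[F,G] q_used=0 → run F
t=30: queue=[F,G] q_used=1 → run F
t=31: queue=[F,G] q_used=2 → run F
t=32: queue=[F,G] q_used=3 → run F
t=33: queue=[G] q_used=0 → run G
t=34: queue=[G] q_used=1 → run G
t=35: (idle)
t=36: (idle)
t=37: (idle)
t=38: (idle)
t=39: (idle)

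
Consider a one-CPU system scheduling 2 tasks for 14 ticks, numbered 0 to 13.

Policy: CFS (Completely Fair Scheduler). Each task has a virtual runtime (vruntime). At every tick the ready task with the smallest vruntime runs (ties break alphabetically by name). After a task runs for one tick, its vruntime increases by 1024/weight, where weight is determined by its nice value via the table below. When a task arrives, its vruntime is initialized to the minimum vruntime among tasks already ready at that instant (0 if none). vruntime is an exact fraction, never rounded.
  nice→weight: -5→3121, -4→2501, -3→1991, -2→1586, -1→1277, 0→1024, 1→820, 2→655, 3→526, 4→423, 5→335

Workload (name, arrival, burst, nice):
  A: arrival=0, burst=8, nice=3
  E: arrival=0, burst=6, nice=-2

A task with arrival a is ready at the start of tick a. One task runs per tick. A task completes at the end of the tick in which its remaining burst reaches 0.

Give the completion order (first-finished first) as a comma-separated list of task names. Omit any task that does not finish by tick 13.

t=0: vr[A=0 E=0] → run A
t=1: vr[A=512/263 E=0] → run E
t=2: vr[A=512/263 E=512/793] → run E
t=3: vr[A=512/263 E=1024/793] → run E
t=4: vr[A=512/263 E=1536/793] → run E
t=5: vr[A=512/263 E=2048/793] → run A
t=6: vr[A=1024/263 E=2048/793] → run E
t=7: vr[A=1024/263 E=2560/793] → run E
t=8: vr[A=1024/263] → run A
t=9: vr[A=1536/263] → run A
t=10: vr[A=2048/263] → run A
t=11: vr[A=2560/263] → run A
t=12: vr[A=3072/263] → run A
t=13: vr[A=3584/263] → run A

completion order = E, A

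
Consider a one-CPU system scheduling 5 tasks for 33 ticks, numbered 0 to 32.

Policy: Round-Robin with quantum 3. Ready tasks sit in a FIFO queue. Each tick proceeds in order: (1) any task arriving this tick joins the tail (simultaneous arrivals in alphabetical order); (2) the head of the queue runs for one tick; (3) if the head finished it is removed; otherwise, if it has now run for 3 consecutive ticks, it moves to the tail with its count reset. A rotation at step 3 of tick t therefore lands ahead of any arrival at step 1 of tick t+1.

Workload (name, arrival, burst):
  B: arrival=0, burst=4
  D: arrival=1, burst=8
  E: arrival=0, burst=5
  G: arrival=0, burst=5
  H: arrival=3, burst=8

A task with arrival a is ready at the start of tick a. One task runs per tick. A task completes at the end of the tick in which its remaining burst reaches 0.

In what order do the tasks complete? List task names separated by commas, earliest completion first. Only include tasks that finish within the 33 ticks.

completion order = B, E, G, D, H

t=0: queue=[B,E,G] q_used=0 → run B
t=1: queue=[B,E,G,D] q_used=1 → run B
t=2: queue=[B,E,G,D] q_used=2 → run B
t=3: queue=[E,G,D,B,H] q_used=0 → run E
t=4: queue=[E,G,D,B,H] q_used=1 → run E
t=5: queue=[E,G,D,B,H] q_used=2 → run E
t=6: queue=[G,D,B,H,E] q_used=0 → run G
t=7: queue=[G,D,B,H,E] q_used=1 → run G
t=8: queue=[G,D,B,H,E] q_used=2 → run G
t=9: queue=[D,B,H,E,G] q_used=0 → run D
t=10: queue=[D,B,H,E,G] q_used=1 → run D
t=11: queue=[D,B,H,E,G] q_used=2 → run D
t=12: queue=[B,H,E,G,D] q_used=0 → run B
t=13: queue=[H,E,G,D] q_used=0 → run H
t=14: queue=[H,E,G,D] q_used=1 → run H
t=15: queue=[H,E,G,D] q_used=2 → run H
t=16: queue=[E,G,D,H] q_used=0 → run E
t=17: queue=[E,G,D,H] q_used=1 → run E
t=18: queue=[G,D,H] q_used=0 → run G
t=19: queue=[G,D,H] q_used=1 → run G
t=20: queue=[D,H] q_used=0 → run D
t=21: queue=[D,H] q_used=1 → run D
t=22: queue=[D,H] q_used=2 → run D
t=23: queue=[H,D] q_used=0 → run H
t=24: queue=[H,D] q_used=1 → run H
t=25: queue=[H,D] q_used=2 → run H
t=26: queue=[D,H] q_used=0 → run D
t=27: queue=[D,H] q_used=1 → run D
t=28: queue=[H] q_used=0 → run H
t=29: queue=[H] q_used=1 → run H
t=30: (idle)
t=31: (idle)
t=32: (idle)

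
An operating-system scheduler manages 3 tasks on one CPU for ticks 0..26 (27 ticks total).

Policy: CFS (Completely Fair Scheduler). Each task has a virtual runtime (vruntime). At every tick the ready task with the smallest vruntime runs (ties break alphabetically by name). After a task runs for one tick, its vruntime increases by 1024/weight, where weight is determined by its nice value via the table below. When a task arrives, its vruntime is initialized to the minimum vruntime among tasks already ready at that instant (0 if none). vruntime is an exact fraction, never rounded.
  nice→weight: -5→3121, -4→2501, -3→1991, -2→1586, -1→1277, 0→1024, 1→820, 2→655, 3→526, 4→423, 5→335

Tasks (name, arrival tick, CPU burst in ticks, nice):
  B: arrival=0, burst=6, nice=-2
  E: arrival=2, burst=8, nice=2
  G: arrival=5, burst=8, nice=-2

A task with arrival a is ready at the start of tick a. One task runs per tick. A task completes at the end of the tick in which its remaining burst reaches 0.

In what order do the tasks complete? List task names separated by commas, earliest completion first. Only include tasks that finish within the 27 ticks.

t=0: vr[B=0] → run B
t=1: vr[B=512/793] → run B
t=2: vr[B=1024/793 E=1024/793] → run B
t=3: vr[B=1536/793 E=1024/793] → run E
t=4: vr[B=1536/793 E=1482752/519415] → run B
t=5: vr[B=2048/793 E=1482752/519415 G=2048/793] → run B
t=6: vr[B=2560/793 E=1482752/519415 G=2048/793] → run G
t=7: vr[B=2560/793 E=1482752/519415 G=2560/793] → run E
t=8: vr[B=2560/793 E=2294784/519415 G=2560/793] → run B
t=9: vr[E=2294784/519415 G=2560/793] → run G
t=10: vr[E=2294784/519415 G=3072/793] → run G
t=11: vr[E=2294784/519415 G=3584/793] → run E
t=12: vr[E=3106816/519415 G=3584/793] → run G
t=13: vr[E=3106816/519415 G=4096/793] → run G
t=14: vr[E=3106816/519415 G=4608/793] → run G
t=15: vr[E=3106816/519415 G=5120/793] → run E
t=16: vr[E=3918848/519415 G=5120/793] → run G
t=17: vr[E=3918848/519415 G=5632/793] → run G
t=18: vr[E=3918848/519415] → run E
t=19: vr[E=946176/103883] → run E
t=20: vr[E=5542912/519415] → run E
t=21: vr[E=6354944/519415] → run E
t=22: (idle)
t=23: (idle)
t=24: (idle)
t=25: (idle)
t=26: (idle)

completion order = B, G, E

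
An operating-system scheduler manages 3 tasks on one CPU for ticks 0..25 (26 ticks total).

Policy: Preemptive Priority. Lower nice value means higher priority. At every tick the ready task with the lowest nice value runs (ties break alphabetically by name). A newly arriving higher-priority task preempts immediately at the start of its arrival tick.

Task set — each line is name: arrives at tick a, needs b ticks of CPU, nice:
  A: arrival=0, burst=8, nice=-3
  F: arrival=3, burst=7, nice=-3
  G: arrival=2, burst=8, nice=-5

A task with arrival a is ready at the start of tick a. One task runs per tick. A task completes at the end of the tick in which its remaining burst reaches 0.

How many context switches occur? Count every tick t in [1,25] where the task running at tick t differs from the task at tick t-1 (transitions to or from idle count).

t=0: ready={A} → run A
t=1: ready={A} → run A
t=2: ready={A,G} → run G
t=3: ready={A,F,G} → run G
t=4: ready={A,F,G} → run G
t=5: ready={A,F,G} → run G
t=6: ready={A,F,G} → run G
t=7: ready={A,F,G} → run G
t=8: ready={A,F,G} → run G
t=9: ready={A,F,G} → run G
t=10: ready={A,F} → run A
t=11: ready={A,F} → run A
t=12: ready={A,F} → run A
t=13: ready={A,F} → run A
t=14: ready={A,F} → run A
t=15: ready={A,F} → run A
t=16: ready={F} → run F
t=17: ready={F} → run F
t=18: ready={F} → run F
t=19: ready={F} → run F
t=20: ready={F} → run F
t=21: ready={F} → run F
t=22: ready={F} → run F
t=23: (idle)
t=24: (idle)
t=25: (idle)

context switches = 4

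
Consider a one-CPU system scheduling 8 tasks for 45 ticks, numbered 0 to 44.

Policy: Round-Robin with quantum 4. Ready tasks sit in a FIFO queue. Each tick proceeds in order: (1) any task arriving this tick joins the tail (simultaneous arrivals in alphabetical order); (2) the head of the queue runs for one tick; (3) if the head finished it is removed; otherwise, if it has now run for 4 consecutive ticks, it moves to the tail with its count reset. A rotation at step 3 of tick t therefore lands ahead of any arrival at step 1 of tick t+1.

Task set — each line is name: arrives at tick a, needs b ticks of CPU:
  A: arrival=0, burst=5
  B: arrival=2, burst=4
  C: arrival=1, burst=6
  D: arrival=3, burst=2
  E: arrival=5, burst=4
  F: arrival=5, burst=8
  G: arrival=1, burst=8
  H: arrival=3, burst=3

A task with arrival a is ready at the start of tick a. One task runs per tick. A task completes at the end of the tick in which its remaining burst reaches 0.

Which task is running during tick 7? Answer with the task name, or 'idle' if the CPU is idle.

t=0: queue=[A] q_used=0 → run A
t=1: queue=[A,C,G] q_used=1 → run A
t=2: queue=[A,C,G,B] q_used=2 → run A
t=3: queue=[A,C,G,B,D,H] q_used=3 → run A
t=4: queue=[C,G,B,D,H,A] q_used=0 → run C
t=5: queue=[C,G,B,D,H,A,E,F] q_used=1 → run C
t=6: queue=[C,G,B,D,H,A,E,F] q_used=2 → run C
t=7: queue=[C,G,B,D,H,A,E,F] q_used=3 → run C
t=8: queue=[G,B,D,H,A,E,F,C] q_used=0 → run G
t=9: queue=[G,B,D,H,A,E,F,C] q_used=1 → run G
t=10: queue=[G,B,D,H,A,E,F,C] q_used=2 → run G
t=11: queue=[G,B,D,H,A,E,F,C] q_used=3 → run G
t=12: queue=[B,D,H,A,E,F,C,G] q_used=0 → run B
t=13: queue=[B,D,H,A,E,F,C,G] q_used=1 → run B
t=14: queue=[B,D,H,A,E,F,C,G] q_used=2 → run B
t=15: queue=[B,D,H,A,E,F,C,G] q_used=3 → run B
t=16: queue=[D,H,A,E,F,C,G] q_used=0 → run D
t=17: queue=[D,H,A,E,F,C,G] q_used=1 → run D
t=18: queue=[H,A,E,F,C,G] q_used=0 → run H
t=19: queue=[H,A,E,F,C,G] q_used=1 → run H
t=20: queue=[H,A,E,F,C,G] q_used=2 → run H
t=21: queue=[A,E,F,C,G] q_used=0 → run A
t=22: queue=[E,F,C,G] q_used=0 → run E
t=23: queue=[E,F,C,G] q_used=1 → run E
t=24: queue=[E,F,C,G] q_used=2 → run E
t=25: queue=[E,F,C,G] q_used=3 → run E
t=26: queue=[F,C,G] q_used=0 → run F
t=27: queue=[F,C,G] q_used=1 → run F
t=28: queue=[F,C,G] q_used=2 → run F
t=29: queue=[F,C,G] q_used=3 → run F
t=30: queue=[C,G,F] q_used=0 → run C
t=31: queue=[C,G,F] q_used=1 → run C
t=32: queue=[G,F] q_used=0 → run G
t=33: queue=[G,F] q_used=1 → run G
t=34: queue=[G,F] q_used=2 → run G
t=35: queue=[G,F] q_used=3 → run G
t=36: queue=[F] q_used=0 → run F
t=37: queue=[F] q_used=1 → run F
t=38: queue=[F] q_used=2 → run F
t=39: queue=[F] q_used=3 → run F
t=40: (idle)
t=41: (idle)
t=42: (idle)
t=43: (idle)
t=44: (idle)

running at tick 7 = C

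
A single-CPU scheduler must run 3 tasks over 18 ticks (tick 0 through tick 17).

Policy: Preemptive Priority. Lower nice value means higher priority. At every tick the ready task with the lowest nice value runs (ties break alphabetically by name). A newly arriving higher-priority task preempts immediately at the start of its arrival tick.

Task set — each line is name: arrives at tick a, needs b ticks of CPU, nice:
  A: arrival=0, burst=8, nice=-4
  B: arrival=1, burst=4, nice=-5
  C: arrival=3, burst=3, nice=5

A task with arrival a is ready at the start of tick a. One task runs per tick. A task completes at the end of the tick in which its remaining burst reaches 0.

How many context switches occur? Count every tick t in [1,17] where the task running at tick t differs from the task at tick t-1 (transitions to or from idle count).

context switches = 4

t=0: ready={A} → run A
t=1: ready={A,B} → run B
t=2: ready={A,B} → run B
t=3: ready={A,B,C} → run B
t=4: ready={A,B,C} → run B
t=5: ready={A,C} → run A
t=6: ready={A,C} → run A
t=7: ready={A,C} → run A
t=8: ready={A,C} → run A
t=9: ready={A,C} → run A
t=10: ready={A,C} → run A
t=11: ready={A,C} → run A
t=12: ready={C} → run C
t=13: ready={C} → run C
t=14: ready={C} → run C
t=15: (idle)
t=16: (idle)
t=17: (idle)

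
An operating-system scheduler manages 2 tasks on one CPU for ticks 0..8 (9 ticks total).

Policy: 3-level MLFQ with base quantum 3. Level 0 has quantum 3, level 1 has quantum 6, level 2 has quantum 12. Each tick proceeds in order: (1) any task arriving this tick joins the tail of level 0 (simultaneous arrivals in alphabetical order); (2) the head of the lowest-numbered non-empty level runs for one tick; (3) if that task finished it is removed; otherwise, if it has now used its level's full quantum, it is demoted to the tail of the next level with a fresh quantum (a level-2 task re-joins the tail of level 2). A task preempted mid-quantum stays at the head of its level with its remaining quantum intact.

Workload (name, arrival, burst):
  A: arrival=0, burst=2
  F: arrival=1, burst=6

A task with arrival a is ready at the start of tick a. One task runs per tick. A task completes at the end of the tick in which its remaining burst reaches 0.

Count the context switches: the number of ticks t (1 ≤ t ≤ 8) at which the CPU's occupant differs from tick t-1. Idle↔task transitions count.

t=0: L0/L1/L2 = A/-/- → run A
t=1: L0/L1/L2 = AF/-/- → run A
t=2: L0/L1/L2 = F/-/- → run F
t=3: L0/L1/L2 = F/-/- → run F
t=4: L0/L1/L2 = F/-/- → run F
t=5: L0/L1/L2 = -/F/- → run F
t=6: L0/L1/L2 = -/F/- → run F
t=7: L0/L1/L2 = -/F/- → run F
t=8: (idle)

context switches = 2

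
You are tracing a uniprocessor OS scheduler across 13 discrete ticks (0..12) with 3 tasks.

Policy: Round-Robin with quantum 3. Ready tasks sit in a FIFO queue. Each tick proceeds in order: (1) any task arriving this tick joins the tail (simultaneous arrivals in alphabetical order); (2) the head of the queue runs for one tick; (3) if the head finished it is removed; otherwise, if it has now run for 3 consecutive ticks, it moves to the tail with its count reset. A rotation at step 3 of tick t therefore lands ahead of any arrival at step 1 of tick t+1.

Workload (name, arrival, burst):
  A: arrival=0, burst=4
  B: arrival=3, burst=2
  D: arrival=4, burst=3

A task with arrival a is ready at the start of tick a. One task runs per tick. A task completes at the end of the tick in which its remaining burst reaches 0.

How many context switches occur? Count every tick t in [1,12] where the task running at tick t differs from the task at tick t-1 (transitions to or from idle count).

t=0: queue=[A] q_used=0 → run A
t=1: queue=[A] q_used=1 → run A
t=2: queue=[A] q_used=2 → run A
t=3: queue=[A,B] q_used=0 → run A
t=4: queue=[B,D] q_used=0 → run B
t=5: queue=[B,D] q_used=1 → run B
t=6: queue=[D] q_used=0 → run D
t=7: queue=[D] q_used=1 → run D
t=8: queue=[D] q_used=2 → run D
t=9: (idle)
t=10: (idle)
t=11: (idle)
t=12: (idle)

context switches = 3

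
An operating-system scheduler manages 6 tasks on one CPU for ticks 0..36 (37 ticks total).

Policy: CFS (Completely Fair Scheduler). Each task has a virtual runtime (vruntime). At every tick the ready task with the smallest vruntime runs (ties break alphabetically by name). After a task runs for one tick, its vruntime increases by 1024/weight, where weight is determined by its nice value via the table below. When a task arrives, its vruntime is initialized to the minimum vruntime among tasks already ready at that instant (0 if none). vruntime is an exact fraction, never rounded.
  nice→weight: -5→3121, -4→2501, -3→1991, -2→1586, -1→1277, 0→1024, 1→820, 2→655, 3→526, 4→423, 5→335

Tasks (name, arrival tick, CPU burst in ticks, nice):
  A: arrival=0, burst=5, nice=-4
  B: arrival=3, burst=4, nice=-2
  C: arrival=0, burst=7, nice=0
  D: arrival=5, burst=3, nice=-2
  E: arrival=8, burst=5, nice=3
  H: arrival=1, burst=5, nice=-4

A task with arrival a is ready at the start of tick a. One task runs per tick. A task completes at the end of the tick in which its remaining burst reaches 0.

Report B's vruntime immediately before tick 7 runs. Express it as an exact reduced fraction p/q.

t=0: vr[A=0 C=0] → run A
t=1: vr[A=1024/2501 C=0 H=0] → run C
t=2: vr[A=1024/2501 C=1 H=0] → run H
t=3: vr[A=1024/2501 B=1024/2501 C=1 H=1024/2501] → run A
t=4: vr[A=2048/2501 B=1024/2501 C=1 H=1024/2501] → run B
t=5: vr[A=2048/2501 B=34304/32513 C=1 D=1024/2501 H=1024/2501] → run D
t=6: vr[A=2048/2501 B=34304/32513 C=1 D=34304/32513 H=1024/2501] → run H
t=7: vr[A=2048/2501 B=34304/32513 C=1 D=34304/32513 H=2048/2501] → run A
t=8: vr[A=3072/2501 B=34304/32513 C=1 D=34304/32513 E=2048/2501 H=2048/2501] → run E
t=9: vr[A=3072/2501 B=34304/32513 C=1 D=34304/32513 E=1819136/657763 H=2048/2501] → run H
t=10: vr[A=3072/2501 B=34304/32513 C=1 D=34304/32513 E=1819136/657763 H=3072/2501] → run C
t=11: vr[A=3072/2501 B=34304/32513 C=2 D=34304/32513 E=1819136/657763 H=3072/2501] → run B
t=12: vr[A=3072/2501 B=55296/32513 C=2 D=34304/32513 E=1819136/657763 H=3072/2501] → run D
t=13: vr[A=3072/2501 B=55296/32513 C=2 D=55296/32513 E=1819136/657763 H=3072/2501] → run A
t=14: vr[A=4096/2501 B=55296/32513 C=2 D=55296/32513 E=1819136/657763 H=3072/2501] → run H
t=15: vr[A=4096/2501 B=55296/32513 C=2 D=55296/32513 E=1819136/657763 H=4096/2501] → run A
t=16: vr[B=55296/32513 C=2 D=55296/32513 E=1819136/657763 H=4096/2501] → run H
t=17: vr[B=55296/32513 C=2 D=55296/32513 E=1819136/657763] → run B
t=18: vr[B=76288/32513 C=2 D=55296/32513 E=1819136/657763] → run D
t=19: vr[B=76288/32513 C=2 E=1819136/657763] → run C
t=20: vr[B=76288/32513 C=3 E=1819136/657763] → run B
t=21: vr[C=3 E=1819136/657763] → run E
t=22: vr[C=3 E=3099648/657763] → run C
t=23: vr[C=4 E=3099648/657763] → run C
t=24: vr[C=5 E=3099648/657763] → run E
t=25: vr[C=5 E=4380160/657763] → run C
t=26: vr[C=6 E=4380160/657763] → run C
t=27: vr[E=4380160/657763] → run E
t=28: vr[E=5660672/657763] → run E
t=29: (idle)
t=30: (idle)
t=31: (idle)
t=32: (idle)
t=33: (idle)
t=34: (idle)
t=35: (idle)
t=36: (idle)

vruntime(B, start of tick 7) = 34304/32513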